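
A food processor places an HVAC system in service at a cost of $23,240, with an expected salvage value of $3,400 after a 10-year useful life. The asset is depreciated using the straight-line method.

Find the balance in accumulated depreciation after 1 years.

$1,984

Depreciable base = $23,240 − $3,400 = $19,840.
Annual expense = $19,840 / 10 = $1,984.
End of year 1: book value $21,256.
Accumulated through year 1 = $23,240 − $21,256 = $1,984.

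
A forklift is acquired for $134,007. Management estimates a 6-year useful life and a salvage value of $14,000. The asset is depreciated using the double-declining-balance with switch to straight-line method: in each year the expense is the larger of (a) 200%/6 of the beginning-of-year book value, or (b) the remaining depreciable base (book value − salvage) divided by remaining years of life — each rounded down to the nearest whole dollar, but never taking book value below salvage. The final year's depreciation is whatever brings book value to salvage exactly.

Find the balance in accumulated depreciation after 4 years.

$107,536

Depreciable base = $134,007 − $14,000 = $120,007.
Year 1: DB = ⌊$134,007 × 200%/6⌋ = $44,669; SL = ⌊$120,007/6⌋ = $20,001 → take DB $44,669. Book value $89,338.
Year 2: DB = ⌊$89,338 × 200%/6⌋ = $29,779; SL = ⌊$75,338/5⌋ = $15,067 → take DB $29,779. Book value $59,559.
Year 3: DB = ⌊$59,559 × 200%/6⌋ = $19,853; SL = ⌊$45,559/4⌋ = $11,389 → take DB $19,853. Book value $39,706.
Year 4: DB = ⌊$39,706 × 200%/6⌋ = $13,235; SL = ⌊$25,706/3⌋ = $8,568 → take DB $13,235. Book value $26,471.
Accumulated through year 4 = $134,007 − $26,471 = $107,536.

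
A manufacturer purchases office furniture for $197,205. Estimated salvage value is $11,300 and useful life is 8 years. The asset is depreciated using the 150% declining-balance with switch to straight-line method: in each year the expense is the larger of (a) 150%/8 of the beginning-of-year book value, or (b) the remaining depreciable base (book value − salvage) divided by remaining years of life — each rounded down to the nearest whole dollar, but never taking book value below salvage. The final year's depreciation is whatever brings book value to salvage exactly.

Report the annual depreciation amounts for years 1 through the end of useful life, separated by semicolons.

$36,975; $30,043; $24,410; $19,833; $18,661; $18,661; $18,661; $18,661

Depreciable base = $197,205 − $11,300 = $185,905.
Year 1: DB = ⌊$197,205 × 150%/8⌋ = $36,975; SL = ⌊$185,905/8⌋ = $23,238 → take DB $36,975. Book value $160,230.
Year 2: DB = ⌊$160,230 × 150%/8⌋ = $30,043; SL = ⌊$148,930/7⌋ = $21,275 → take DB $30,043. Book value $130,187.
Year 3: DB = ⌊$130,187 × 150%/8⌋ = $24,410; SL = ⌊$118,887/6⌋ = $19,814 → take DB $24,410. Book value $105,777.
Year 4: DB = ⌊$105,777 × 150%/8⌋ = $19,833; SL = ⌊$94,477/5⌋ = $18,895 → take DB $19,833. Book value $85,944.
Year 5: DB = ⌊$85,944 × 150%/8⌋ = $16,114; SL = ⌊$74,644/4⌋ = $18,661 → take SL $18,661. Book value $67,283.
Year 6: DB = ⌊$67,283 × 150%/8⌋ = $12,615; SL = ⌊$55,983/3⌋ = $18,661 → take SL $18,661. Book value $48,622.
Year 7: DB = ⌊$48,622 × 150%/8⌋ = $9,116; SL = ⌊$37,322/2⌋ = $18,661 → take SL $18,661. Book value $29,961.
Year 8 (final): $29,961 − $11,300 = $18,661. Book value $11,300.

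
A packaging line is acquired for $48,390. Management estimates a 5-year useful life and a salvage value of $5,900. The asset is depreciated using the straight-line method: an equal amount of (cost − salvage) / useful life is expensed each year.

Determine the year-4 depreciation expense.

$8,498

Depreciable base = $48,390 − $5,900 = $42,490.
Annual expense = $42,490 / 5 = $8,498.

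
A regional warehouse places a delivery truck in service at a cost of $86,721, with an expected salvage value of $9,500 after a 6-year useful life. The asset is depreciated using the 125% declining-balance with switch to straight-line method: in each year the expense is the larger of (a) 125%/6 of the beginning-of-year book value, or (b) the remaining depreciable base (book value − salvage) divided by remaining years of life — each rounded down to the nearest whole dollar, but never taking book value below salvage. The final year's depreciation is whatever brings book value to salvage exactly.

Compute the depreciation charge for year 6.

$11,177

Depreciable base = $86,721 − $9,500 = $77,221.
Year 1: DB = ⌊$86,721 × 125%/6⌋ = $18,066; SL = ⌊$77,221/6⌋ = $12,870 → take DB $18,066. Book value $68,655.
Year 2: DB = ⌊$68,655 × 125%/6⌋ = $14,303; SL = ⌊$59,155/5⌋ = $11,831 → take DB $14,303. Book value $54,352.
Year 3: DB = ⌊$54,352 × 125%/6⌋ = $11,323; SL = ⌊$44,852/4⌋ = $11,213 → take DB $11,323. Book value $43,029.
Year 4: DB = ⌊$43,029 × 125%/6⌋ = $8,964; SL = ⌊$33,529/3⌋ = $11,176 → take SL $11,176. Book value $31,853.
Year 5: DB = ⌊$31,853 × 125%/6⌋ = $6,636; SL = ⌊$22,353/2⌋ = $11,176 → take SL $11,176. Book value $20,677.
Year 6 (final): $20,677 − $9,500 = $11,177. Book value $9,500.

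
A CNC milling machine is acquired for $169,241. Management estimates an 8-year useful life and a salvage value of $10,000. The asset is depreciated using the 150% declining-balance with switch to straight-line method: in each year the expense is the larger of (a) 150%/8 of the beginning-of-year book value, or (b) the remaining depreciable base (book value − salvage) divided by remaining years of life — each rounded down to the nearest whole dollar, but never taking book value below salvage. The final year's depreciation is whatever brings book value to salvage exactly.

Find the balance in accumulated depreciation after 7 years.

$143,301

Depreciable base = $169,241 − $10,000 = $159,241.
Year 1: DB = ⌊$169,241 × 150%/8⌋ = $31,732; SL = ⌊$159,241/8⌋ = $19,905 → take DB $31,732. Book value $137,509.
Year 2: DB = ⌊$137,509 × 150%/8⌋ = $25,782; SL = ⌊$127,509/7⌋ = $18,215 → take DB $25,782. Book value $111,727.
Year 3: DB = ⌊$111,727 × 150%/8⌋ = $20,948; SL = ⌊$101,727/6⌋ = $16,954 → take DB $20,948. Book value $90,779.
Year 4: DB = ⌊$90,779 × 150%/8⌋ = $17,021; SL = ⌊$80,779/5⌋ = $16,155 → take DB $17,021. Book value $73,758.
Year 5: DB = ⌊$73,758 × 150%/8⌋ = $13,829; SL = ⌊$63,758/4⌋ = $15,939 → take SL $15,939. Book value $57,819.
Year 6: DB = ⌊$57,819 × 150%/8⌋ = $10,841; SL = ⌊$47,819/3⌋ = $15,939 → take SL $15,939. Book value $41,880.
Year 7: DB = ⌊$41,880 × 150%/8⌋ = $7,852; SL = ⌊$31,880/2⌋ = $15,940 → take SL $15,940. Book value $25,940.
Accumulated through year 7 = $169,241 − $25,940 = $143,301.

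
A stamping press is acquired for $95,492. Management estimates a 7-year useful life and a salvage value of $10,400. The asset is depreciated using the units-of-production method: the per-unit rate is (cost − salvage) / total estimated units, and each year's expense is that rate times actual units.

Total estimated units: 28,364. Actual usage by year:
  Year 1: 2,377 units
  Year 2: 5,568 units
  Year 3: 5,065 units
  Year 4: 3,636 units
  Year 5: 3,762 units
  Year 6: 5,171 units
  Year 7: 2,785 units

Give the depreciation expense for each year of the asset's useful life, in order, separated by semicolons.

$7,131; $16,704; $15,195; $10,908; $11,286; $15,513; $8,355

Depreciable base = $95,492 − $10,400 = $85,092.
Rate = $85,092 / 28,364 units = $3 per unit.
Year 1: 2,377 × $3 = $7,131. Book value $88,361.
Year 2: 5,568 × $3 = $16,704. Book value $71,657.
Year 3: 5,065 × $3 = $15,195. Book value $56,462.
Year 4: 3,636 × $3 = $10,908. Book value $45,554.
Year 5: 3,762 × $3 = $11,286. Book value $34,268.
Year 6: 5,171 × $3 = $15,513. Book value $18,755.
Year 7: 2,785 × $3 = $8,355. Book value $10,400.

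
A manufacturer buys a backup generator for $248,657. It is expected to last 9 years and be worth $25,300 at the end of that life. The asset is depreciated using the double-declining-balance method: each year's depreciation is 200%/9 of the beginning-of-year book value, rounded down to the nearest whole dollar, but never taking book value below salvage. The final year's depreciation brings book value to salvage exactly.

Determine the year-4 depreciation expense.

Depreciable base = $248,657 − $25,300 = $223,357.
Year 1: ⌊$248,657 × 200%/9⌋ = $55,257. Book value $193,400.
Year 2: ⌊$193,400 × 200%/9⌋ = $42,977. Book value $150,423.
Year 3: ⌊$150,423 × 200%/9⌋ = $33,427. Book value $116,996.
Year 4: ⌊$116,996 × 200%/9⌋ = $25,999. Book value $90,997.

$25,999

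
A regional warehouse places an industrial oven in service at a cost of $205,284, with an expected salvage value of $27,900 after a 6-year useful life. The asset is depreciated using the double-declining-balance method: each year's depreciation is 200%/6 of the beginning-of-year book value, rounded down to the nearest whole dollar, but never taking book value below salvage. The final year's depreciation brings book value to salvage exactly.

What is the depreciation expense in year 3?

$30,412

Depreciable base = $205,284 − $27,900 = $177,384.
Year 1: ⌊$205,284 × 200%/6⌋ = $68,428. Book value $136,856.
Year 2: ⌊$136,856 × 200%/6⌋ = $45,618. Book value $91,238.
Year 3: ⌊$91,238 × 200%/6⌋ = $30,412. Book value $60,826.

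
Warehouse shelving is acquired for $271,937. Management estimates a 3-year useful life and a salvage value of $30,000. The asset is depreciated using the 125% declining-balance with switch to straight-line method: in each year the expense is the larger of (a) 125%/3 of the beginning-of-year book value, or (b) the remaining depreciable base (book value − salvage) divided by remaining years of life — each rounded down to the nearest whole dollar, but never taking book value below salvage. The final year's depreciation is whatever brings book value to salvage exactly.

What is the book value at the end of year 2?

$92,535

Depreciable base = $271,937 − $30,000 = $241,937.
Year 1: DB = ⌊$271,937 × 125%/3⌋ = $113,307; SL = ⌊$241,937/3⌋ = $80,645 → take DB $113,307. Book value $158,630.
Year 2: DB = ⌊$158,630 × 125%/3⌋ = $66,095; SL = ⌊$128,630/2⌋ = $64,315 → take DB $66,095. Book value $92,535.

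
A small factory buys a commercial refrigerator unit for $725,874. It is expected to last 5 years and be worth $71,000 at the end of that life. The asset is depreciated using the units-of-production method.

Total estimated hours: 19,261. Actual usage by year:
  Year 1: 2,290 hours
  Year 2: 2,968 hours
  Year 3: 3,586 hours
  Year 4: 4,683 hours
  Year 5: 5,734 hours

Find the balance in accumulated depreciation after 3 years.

$300,696

Depreciable base = $725,874 − $71,000 = $654,874.
Rate = $654,874 / 19,261 hours = $34 per hour.
Year 1: 2,290 × $34 = $77,860. Book value $648,014.
Year 2: 2,968 × $34 = $100,912. Book value $547,102.
Year 3: 3,586 × $34 = $121,924. Book value $425,178.
Accumulated through year 3 = $725,874 − $425,178 = $300,696.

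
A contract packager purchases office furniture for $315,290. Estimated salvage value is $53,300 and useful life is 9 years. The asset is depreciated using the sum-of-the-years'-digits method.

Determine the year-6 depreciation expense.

Depreciable base = $315,290 − $53,300 = $261,990.
Sum of the years' digits = 9+8+7+6+5+4+3+2+1 = 45.
Year 1: $261,990 × 9/45 = $52,398. Book value $262,892.
Year 2: $261,990 × 8/45 = $46,576. Book value $216,316.
Year 3: $261,990 × 7/45 = $40,754. Book value $175,562.
Year 4: $261,990 × 6/45 = $34,932. Book value $140,630.
Year 5: $261,990 × 5/45 = $29,110. Book value $111,520.
Year 6: $261,990 × 4/45 = $23,288. Book value $88,232.

$23,288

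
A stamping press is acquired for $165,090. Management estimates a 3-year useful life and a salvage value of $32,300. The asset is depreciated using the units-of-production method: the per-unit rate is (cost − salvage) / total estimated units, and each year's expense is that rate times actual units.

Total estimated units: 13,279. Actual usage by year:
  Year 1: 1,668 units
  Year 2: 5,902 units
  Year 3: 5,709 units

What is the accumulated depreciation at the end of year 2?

Depreciable base = $165,090 − $32,300 = $132,790.
Rate = $132,790 / 13,279 units = $10 per unit.
Year 1: 1,668 × $10 = $16,680. Book value $148,410.
Year 2: 5,902 × $10 = $59,020. Book value $89,390.
Accumulated through year 2 = $165,090 − $89,390 = $75,700.

$75,700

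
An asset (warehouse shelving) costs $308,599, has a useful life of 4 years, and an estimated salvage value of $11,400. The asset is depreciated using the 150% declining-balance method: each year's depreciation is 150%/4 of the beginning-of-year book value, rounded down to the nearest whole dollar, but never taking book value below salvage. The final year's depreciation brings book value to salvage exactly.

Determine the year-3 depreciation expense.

$45,205

Depreciable base = $308,599 − $11,400 = $297,199.
Year 1: ⌊$308,599 × 150%/4⌋ = $115,724. Book value $192,875.
Year 2: ⌊$192,875 × 150%/4⌋ = $72,328. Book value $120,547.
Year 3: ⌊$120,547 × 150%/4⌋ = $45,205. Book value $75,342.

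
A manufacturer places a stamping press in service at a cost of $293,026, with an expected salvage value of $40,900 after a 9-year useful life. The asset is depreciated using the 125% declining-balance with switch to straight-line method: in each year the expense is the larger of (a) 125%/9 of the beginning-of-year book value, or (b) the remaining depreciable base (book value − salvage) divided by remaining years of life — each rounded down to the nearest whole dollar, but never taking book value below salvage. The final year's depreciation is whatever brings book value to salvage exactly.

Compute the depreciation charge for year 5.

Depreciable base = $293,026 − $40,900 = $252,126.
Year 1: DB = ⌊$293,026 × 125%/9⌋ = $40,698; SL = ⌊$252,126/9⌋ = $28,014 → take DB $40,698. Book value $252,328.
Year 2: DB = ⌊$252,328 × 125%/9⌋ = $35,045; SL = ⌊$211,428/8⌋ = $26,428 → take DB $35,045. Book value $217,283.
Year 3: DB = ⌊$217,283 × 125%/9⌋ = $30,178; SL = ⌊$176,383/7⌋ = $25,197 → take DB $30,178. Book value $187,105.
Year 4: DB = ⌊$187,105 × 125%/9⌋ = $25,986; SL = ⌊$146,205/6⌋ = $24,367 → take DB $25,986. Book value $161,119.
Year 5: DB = ⌊$161,119 × 125%/9⌋ = $22,377; SL = ⌊$120,219/5⌋ = $24,043 → take SL $24,043. Book value $137,076.

$24,043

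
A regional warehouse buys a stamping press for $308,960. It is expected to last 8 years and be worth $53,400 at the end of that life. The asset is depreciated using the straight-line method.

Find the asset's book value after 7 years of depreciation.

$85,345

Depreciable base = $308,960 − $53,400 = $255,560.
Annual expense = $255,560 / 8 = $31,945.
End of year 1: book value $277,015.
End of year 2: book value $245,070.
End of year 3: book value $213,125.
End of year 4: book value $181,180.
End of year 5: book value $149,235.
End of year 6: book value $117,290.
End of year 7: book value $85,345.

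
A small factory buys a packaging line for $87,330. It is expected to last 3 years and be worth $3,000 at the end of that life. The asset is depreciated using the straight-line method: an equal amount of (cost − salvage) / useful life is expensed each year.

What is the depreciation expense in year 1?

$28,110

Depreciable base = $87,330 − $3,000 = $84,330.
Annual expense = $84,330 / 3 = $28,110.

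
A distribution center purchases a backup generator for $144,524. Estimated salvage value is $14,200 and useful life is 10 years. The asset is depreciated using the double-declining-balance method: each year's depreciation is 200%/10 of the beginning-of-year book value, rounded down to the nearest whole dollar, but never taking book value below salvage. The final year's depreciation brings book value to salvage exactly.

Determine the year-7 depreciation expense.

$7,577

Depreciable base = $144,524 − $14,200 = $130,324.
Year 1: ⌊$144,524 × 200%/10⌋ = $28,904. Book value $115,620.
Year 2: ⌊$115,620 × 200%/10⌋ = $23,124. Book value $92,496.
Year 3: ⌊$92,496 × 200%/10⌋ = $18,499. Book value $73,997.
Year 4: ⌊$73,997 × 200%/10⌋ = $14,799. Book value $59,198.
Year 5: ⌊$59,198 × 200%/10⌋ = $11,839. Book value $47,359.
Year 6: ⌊$47,359 × 200%/10⌋ = $9,471. Book value $37,888.
Year 7: ⌊$37,888 × 200%/10⌋ = $7,577. Book value $30,311.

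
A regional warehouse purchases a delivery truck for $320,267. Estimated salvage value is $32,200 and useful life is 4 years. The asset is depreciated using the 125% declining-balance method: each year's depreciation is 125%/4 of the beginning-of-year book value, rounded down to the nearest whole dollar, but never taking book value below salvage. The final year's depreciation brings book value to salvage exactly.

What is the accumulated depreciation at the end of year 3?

$216,195

Depreciable base = $320,267 − $32,200 = $288,067.
Year 1: ⌊$320,267 × 125%/4⌋ = $100,083. Book value $220,184.
Year 2: ⌊$220,184 × 125%/4⌋ = $68,807. Book value $151,377.
Year 3: ⌊$151,377 × 125%/4⌋ = $47,305. Book value $104,072.
Accumulated through year 3 = $320,267 − $104,072 = $216,195.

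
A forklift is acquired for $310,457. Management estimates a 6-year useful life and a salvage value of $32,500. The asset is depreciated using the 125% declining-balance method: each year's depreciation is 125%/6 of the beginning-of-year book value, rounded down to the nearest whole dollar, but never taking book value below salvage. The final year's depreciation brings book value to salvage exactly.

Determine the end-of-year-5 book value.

$96,543

Depreciable base = $310,457 − $32,500 = $277,957.
Year 1: ⌊$310,457 × 125%/6⌋ = $64,678. Book value $245,779.
Year 2: ⌊$245,779 × 125%/6⌋ = $51,203. Book value $194,576.
Year 3: ⌊$194,576 × 125%/6⌋ = $40,536. Book value $154,040.
Year 4: ⌊$154,040 × 125%/6⌋ = $32,091. Book value $121,949.
Year 5: ⌊$121,949 × 125%/6⌋ = $25,406. Book value $96,543.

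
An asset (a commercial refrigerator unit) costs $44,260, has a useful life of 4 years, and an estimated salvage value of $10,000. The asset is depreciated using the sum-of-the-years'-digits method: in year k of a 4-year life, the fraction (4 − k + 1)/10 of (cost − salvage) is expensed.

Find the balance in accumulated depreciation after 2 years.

Depreciable base = $44,260 − $10,000 = $34,260.
Sum of the years' digits = 4+3+2+1 = 10.
Year 1: $34,260 × 4/10 = $13,704. Book value $30,556.
Year 2: $34,260 × 3/10 = $10,278. Book value $20,278.
Accumulated through year 2 = $44,260 − $20,278 = $23,982.

$23,982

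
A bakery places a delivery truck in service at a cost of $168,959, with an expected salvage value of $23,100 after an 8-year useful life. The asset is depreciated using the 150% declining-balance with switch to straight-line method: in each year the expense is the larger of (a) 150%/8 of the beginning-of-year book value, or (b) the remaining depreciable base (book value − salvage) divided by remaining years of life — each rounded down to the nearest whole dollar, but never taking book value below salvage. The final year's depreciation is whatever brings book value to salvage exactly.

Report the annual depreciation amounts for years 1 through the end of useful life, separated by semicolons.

Depreciable base = $168,959 − $23,100 = $145,859.
Year 1: DB = ⌊$168,959 × 150%/8⌋ = $31,679; SL = ⌊$145,859/8⌋ = $18,232 → take DB $31,679. Book value $137,280.
Year 2: DB = ⌊$137,280 × 150%/8⌋ = $25,740; SL = ⌊$114,180/7⌋ = $16,311 → take DB $25,740. Book value $111,540.
Year 3: DB = ⌊$111,540 × 150%/8⌋ = $20,913; SL = ⌊$88,440/6⌋ = $14,740 → take DB $20,913. Book value $90,627.
Year 4: DB = ⌊$90,627 × 150%/8⌋ = $16,992; SL = ⌊$67,527/5⌋ = $13,505 → take DB $16,992. Book value $73,635.
Year 5: DB = ⌊$73,635 × 150%/8⌋ = $13,806; SL = ⌊$50,535/4⌋ = $12,633 → take DB $13,806. Book value $59,829.
Year 6: DB = ⌊$59,829 × 150%/8⌋ = $11,217; SL = ⌊$36,729/3⌋ = $12,243 → take SL $12,243. Book value $47,586.
Year 7: DB = ⌊$47,586 × 150%/8⌋ = $8,922; SL = ⌊$24,486/2⌋ = $12,243 → take SL $12,243. Book value $35,343.
Year 8 (final): $35,343 − $23,100 = $12,243. Book value $23,100.

$31,679; $25,740; $20,913; $16,992; $13,806; $12,243; $12,243; $12,243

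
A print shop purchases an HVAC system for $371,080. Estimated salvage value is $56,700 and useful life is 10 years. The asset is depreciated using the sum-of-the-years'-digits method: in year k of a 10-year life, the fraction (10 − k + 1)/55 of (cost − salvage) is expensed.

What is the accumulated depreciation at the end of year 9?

$308,664

Depreciable base = $371,080 − $56,700 = $314,380.
Sum of the years' digits = 10+9+8+7+6+5+4+3+2+1 = 55.
Year 1: $314,380 × 10/55 = $57,160. Book value $313,920.
Year 2: $314,380 × 9/55 = $51,444. Book value $262,476.
Year 3: $314,380 × 8/55 = $45,728. Book value $216,748.
Year 4: $314,380 × 7/55 = $40,012. Book value $176,736.
Year 5: $314,380 × 6/55 = $34,296. Book value $142,440.
Year 6: $314,380 × 5/55 = $28,580. Book value $113,860.
Year 7: $314,380 × 4/55 = $22,864. Book value $90,996.
Year 8: $314,380 × 3/55 = $17,148. Book value $73,848.
Year 9: $314,380 × 2/55 = $11,432. Book value $62,416.
Accumulated through year 9 = $371,080 − $62,416 = $308,664.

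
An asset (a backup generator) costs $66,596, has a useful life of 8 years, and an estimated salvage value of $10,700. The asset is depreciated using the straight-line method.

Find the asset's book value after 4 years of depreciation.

Depreciable base = $66,596 − $10,700 = $55,896.
Annual expense = $55,896 / 8 = $6,987.
End of year 1: book value $59,609.
End of year 2: book value $52,622.
End of year 3: book value $45,635.
End of year 4: book value $38,648.

$38,648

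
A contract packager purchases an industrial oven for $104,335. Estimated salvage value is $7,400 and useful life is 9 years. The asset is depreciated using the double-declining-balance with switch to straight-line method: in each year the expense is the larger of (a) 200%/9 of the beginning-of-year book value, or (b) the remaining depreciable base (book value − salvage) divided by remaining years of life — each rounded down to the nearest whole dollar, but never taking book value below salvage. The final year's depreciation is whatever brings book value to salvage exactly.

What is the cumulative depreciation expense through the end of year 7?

$86,469

Depreciable base = $104,335 − $7,400 = $96,935.
Year 1: DB = ⌊$104,335 × 200%/9⌋ = $23,185; SL = ⌊$96,935/9⌋ = $10,770 → take DB $23,185. Book value $81,150.
Year 2: DB = ⌊$81,150 × 200%/9⌋ = $18,033; SL = ⌊$73,750/8⌋ = $9,218 → take DB $18,033. Book value $63,117.
Year 3: DB = ⌊$63,117 × 200%/9⌋ = $14,026; SL = ⌊$55,717/7⌋ = $7,959 → take DB $14,026. Book value $49,091.
Year 4: DB = ⌊$49,091 × 200%/9⌋ = $10,909; SL = ⌊$41,691/6⌋ = $6,948 → take DB $10,909. Book value $38,182.
Year 5: DB = ⌊$38,182 × 200%/9⌋ = $8,484; SL = ⌊$30,782/5⌋ = $6,156 → take DB $8,484. Book value $29,698.
Year 6: DB = ⌊$29,698 × 200%/9⌋ = $6,599; SL = ⌊$22,298/4⌋ = $5,574 → take DB $6,599. Book value $23,099.
Year 7: DB = ⌊$23,099 × 200%/9⌋ = $5,133; SL = ⌊$15,699/3⌋ = $5,233 → take SL $5,233. Book value $17,866.
Accumulated through year 7 = $104,335 − $17,866 = $86,469.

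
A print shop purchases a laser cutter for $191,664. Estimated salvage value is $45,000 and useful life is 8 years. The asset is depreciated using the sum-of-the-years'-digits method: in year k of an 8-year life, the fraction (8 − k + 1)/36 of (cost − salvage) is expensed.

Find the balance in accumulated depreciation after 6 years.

$134,442

Depreciable base = $191,664 − $45,000 = $146,664.
Sum of the years' digits = 8+7+6+5+4+3+2+1 = 36.
Year 1: $146,664 × 8/36 = $32,592. Book value $159,072.
Year 2: $146,664 × 7/36 = $28,518. Book value $130,554.
Year 3: $146,664 × 6/36 = $24,444. Book value $106,110.
Year 4: $146,664 × 5/36 = $20,370. Book value $85,740.
Year 5: $146,664 × 4/36 = $16,296. Book value $69,444.
Year 6: $146,664 × 3/36 = $12,222. Book value $57,222.
Accumulated through year 6 = $191,664 − $57,222 = $134,442.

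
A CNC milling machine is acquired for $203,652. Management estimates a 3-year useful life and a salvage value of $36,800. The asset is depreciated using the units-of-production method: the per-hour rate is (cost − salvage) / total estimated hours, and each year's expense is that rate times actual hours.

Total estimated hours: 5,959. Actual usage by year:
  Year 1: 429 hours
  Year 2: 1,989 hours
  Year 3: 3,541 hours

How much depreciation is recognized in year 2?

$55,692

Depreciable base = $203,652 − $36,800 = $166,852.
Rate = $166,852 / 5,959 hours = $28 per hour.
Year 1: 429 × $28 = $12,012. Book value $191,640.
Year 2: 1,989 × $28 = $55,692. Book value $135,948.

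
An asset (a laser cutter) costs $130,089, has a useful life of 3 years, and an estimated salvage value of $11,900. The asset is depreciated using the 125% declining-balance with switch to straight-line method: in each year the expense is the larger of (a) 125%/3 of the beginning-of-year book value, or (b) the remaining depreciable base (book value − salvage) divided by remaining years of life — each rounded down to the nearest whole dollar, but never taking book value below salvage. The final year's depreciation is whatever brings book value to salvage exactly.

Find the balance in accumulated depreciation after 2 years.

Depreciable base = $130,089 − $11,900 = $118,189.
Year 1: DB = ⌊$130,089 × 125%/3⌋ = $54,203; SL = ⌊$118,189/3⌋ = $39,396 → take DB $54,203. Book value $75,886.
Year 2: DB = ⌊$75,886 × 125%/3⌋ = $31,619; SL = ⌊$63,986/2⌋ = $31,993 → take SL $31,993. Book value $43,893.
Accumulated through year 2 = $130,089 − $43,893 = $86,196.

$86,196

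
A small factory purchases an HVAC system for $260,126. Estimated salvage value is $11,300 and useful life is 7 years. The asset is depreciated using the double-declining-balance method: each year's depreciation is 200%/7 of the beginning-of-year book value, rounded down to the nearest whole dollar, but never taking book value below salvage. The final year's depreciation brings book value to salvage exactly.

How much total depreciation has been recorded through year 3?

Depreciable base = $260,126 − $11,300 = $248,826.
Year 1: ⌊$260,126 × 200%/7⌋ = $74,321. Book value $185,805.
Year 2: ⌊$185,805 × 200%/7⌋ = $53,087. Book value $132,718.
Year 3: ⌊$132,718 × 200%/7⌋ = $37,919. Book value $94,799.
Accumulated through year 3 = $260,126 − $94,799 = $165,327.

$165,327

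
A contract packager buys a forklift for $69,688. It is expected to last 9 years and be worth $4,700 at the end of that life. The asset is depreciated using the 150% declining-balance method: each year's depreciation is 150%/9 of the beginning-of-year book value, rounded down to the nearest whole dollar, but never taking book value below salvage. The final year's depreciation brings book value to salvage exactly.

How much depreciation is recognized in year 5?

$5,601

Depreciable base = $69,688 − $4,700 = $64,988.
Year 1: ⌊$69,688 × 150%/9⌋ = $11,614. Book value $58,074.
Year 2: ⌊$58,074 × 150%/9⌋ = $9,679. Book value $48,395.
Year 3: ⌊$48,395 × 150%/9⌋ = $8,065. Book value $40,330.
Year 4: ⌊$40,330 × 150%/9⌋ = $6,721. Book value $33,609.
Year 5: ⌊$33,609 × 150%/9⌋ = $5,601. Book value $28,008.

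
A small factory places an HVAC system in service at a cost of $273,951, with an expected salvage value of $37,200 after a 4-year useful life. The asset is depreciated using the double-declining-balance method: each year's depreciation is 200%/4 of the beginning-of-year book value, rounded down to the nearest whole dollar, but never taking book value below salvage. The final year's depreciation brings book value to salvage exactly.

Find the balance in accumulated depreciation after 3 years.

Depreciable base = $273,951 − $37,200 = $236,751.
Year 1: ⌊$273,951 × 200%/4⌋ = $136,975. Book value $136,976.
Year 2: ⌊$136,976 × 200%/4⌋ = $68,488. Book value $68,488.
Year 3: ⌊$68,488 × 200%/4⌋ = $34,244, capped at $31,288. Book value $37,200.
Accumulated through year 3 = $273,951 − $37,200 = $236,751.

$236,751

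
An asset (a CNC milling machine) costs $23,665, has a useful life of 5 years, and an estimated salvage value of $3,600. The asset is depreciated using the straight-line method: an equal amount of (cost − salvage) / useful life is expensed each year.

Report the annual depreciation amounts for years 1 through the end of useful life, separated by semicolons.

Depreciable base = $23,665 − $3,600 = $20,065.
Annual expense = $20,065 / 5 = $4,013.
End of year 1: book value $19,652.
End of year 2: book value $15,639.
End of year 3: book value $11,626.
End of year 4: book value $7,613.
End of year 5: book value $3,600.

$4,013; $4,013; $4,013; $4,013; $4,013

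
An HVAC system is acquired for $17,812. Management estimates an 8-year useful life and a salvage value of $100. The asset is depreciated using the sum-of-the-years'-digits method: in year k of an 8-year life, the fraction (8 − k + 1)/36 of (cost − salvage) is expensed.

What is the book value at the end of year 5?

Depreciable base = $17,812 − $100 = $17,712.
Sum of the years' digits = 8+7+6+5+4+3+2+1 = 36.
Year 1: $17,712 × 8/36 = $3,936. Book value $13,876.
Year 2: $17,712 × 7/36 = $3,444. Book value $10,432.
Year 3: $17,712 × 6/36 = $2,952. Book value $7,480.
Year 4: $17,712 × 5/36 = $2,460. Book value $5,020.
Year 5: $17,712 × 4/36 = $1,968. Book value $3,052.

$3,052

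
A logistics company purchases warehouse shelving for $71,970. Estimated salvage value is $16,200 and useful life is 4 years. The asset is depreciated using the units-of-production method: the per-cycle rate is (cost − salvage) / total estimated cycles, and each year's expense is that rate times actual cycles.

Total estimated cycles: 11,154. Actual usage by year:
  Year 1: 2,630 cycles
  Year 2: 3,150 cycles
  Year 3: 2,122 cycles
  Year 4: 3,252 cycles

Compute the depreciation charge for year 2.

Depreciable base = $71,970 − $16,200 = $55,770.
Rate = $55,770 / 11,154 cycles = $5 per cycle.
Year 1: 2,630 × $5 = $13,150. Book value $58,820.
Year 2: 3,150 × $5 = $15,750. Book value $43,070.

$15,750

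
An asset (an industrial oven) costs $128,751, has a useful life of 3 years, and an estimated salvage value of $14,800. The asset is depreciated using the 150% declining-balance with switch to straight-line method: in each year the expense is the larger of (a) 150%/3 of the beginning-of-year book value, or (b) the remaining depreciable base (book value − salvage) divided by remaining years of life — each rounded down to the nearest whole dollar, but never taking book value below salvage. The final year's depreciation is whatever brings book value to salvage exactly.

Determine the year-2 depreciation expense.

$32,188

Depreciable base = $128,751 − $14,800 = $113,951.
Year 1: DB = ⌊$128,751 × 150%/3⌋ = $64,375; SL = ⌊$113,951/3⌋ = $37,983 → take DB $64,375. Book value $64,376.
Year 2: DB = ⌊$64,376 × 150%/3⌋ = $32,188; SL = ⌊$49,576/2⌋ = $24,788 → take DB $32,188. Book value $32,188.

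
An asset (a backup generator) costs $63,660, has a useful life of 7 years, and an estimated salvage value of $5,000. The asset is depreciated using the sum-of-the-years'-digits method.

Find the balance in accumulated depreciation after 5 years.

Depreciable base = $63,660 − $5,000 = $58,660.
Sum of the years' digits = 7+6+5+4+3+2+1 = 28.
Year 1: $58,660 × 7/28 = $14,665. Book value $48,995.
Year 2: $58,660 × 6/28 = $12,570. Book value $36,425.
Year 3: $58,660 × 5/28 = $10,475. Book value $25,950.
Year 4: $58,660 × 4/28 = $8,380. Book value $17,570.
Year 5: $58,660 × 3/28 = $6,285. Book value $11,285.
Accumulated through year 5 = $63,660 − $11,285 = $52,375.

$52,375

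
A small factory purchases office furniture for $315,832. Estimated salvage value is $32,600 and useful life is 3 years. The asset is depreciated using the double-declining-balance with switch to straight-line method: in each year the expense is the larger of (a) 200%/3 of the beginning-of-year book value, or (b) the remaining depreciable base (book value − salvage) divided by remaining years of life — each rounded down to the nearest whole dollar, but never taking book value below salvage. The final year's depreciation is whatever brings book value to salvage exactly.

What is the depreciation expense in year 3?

$2,493

Depreciable base = $315,832 − $32,600 = $283,232.
Year 1: DB = ⌊$315,832 × 200%/3⌋ = $210,554; SL = ⌊$283,232/3⌋ = $94,410 → take DB $210,554. Book value $105,278.
Year 2: DB = ⌊$105,278 × 200%/3⌋ = $70,185; SL = ⌊$72,678/2⌋ = $36,339 → take DB $70,185. Book value $35,093.
Year 3 (final): $35,093 − $32,600 = $2,493. Book value $32,600.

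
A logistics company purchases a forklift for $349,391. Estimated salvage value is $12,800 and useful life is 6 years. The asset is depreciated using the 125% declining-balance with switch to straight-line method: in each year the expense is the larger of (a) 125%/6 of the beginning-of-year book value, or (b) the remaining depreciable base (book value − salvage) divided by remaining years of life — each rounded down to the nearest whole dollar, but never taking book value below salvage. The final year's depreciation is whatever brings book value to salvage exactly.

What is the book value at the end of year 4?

$115,889

Depreciable base = $349,391 − $12,800 = $336,591.
Year 1: DB = ⌊$349,391 × 125%/6⌋ = $72,789; SL = ⌊$336,591/6⌋ = $56,098 → take DB $72,789. Book value $276,602.
Year 2: DB = ⌊$276,602 × 125%/6⌋ = $57,625; SL = ⌊$263,802/5⌋ = $52,760 → take DB $57,625. Book value $218,977.
Year 3: DB = ⌊$218,977 × 125%/6⌋ = $45,620; SL = ⌊$206,177/4⌋ = $51,544 → take SL $51,544. Book value $167,433.
Year 4: DB = ⌊$167,433 × 125%/6⌋ = $34,881; SL = ⌊$154,633/3⌋ = $51,544 → take SL $51,544. Book value $115,889.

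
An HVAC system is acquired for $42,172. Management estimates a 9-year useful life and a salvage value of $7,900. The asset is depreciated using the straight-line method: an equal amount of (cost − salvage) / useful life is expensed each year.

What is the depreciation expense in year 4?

$3,808

Depreciable base = $42,172 − $7,900 = $34,272.
Annual expense = $34,272 / 9 = $3,808.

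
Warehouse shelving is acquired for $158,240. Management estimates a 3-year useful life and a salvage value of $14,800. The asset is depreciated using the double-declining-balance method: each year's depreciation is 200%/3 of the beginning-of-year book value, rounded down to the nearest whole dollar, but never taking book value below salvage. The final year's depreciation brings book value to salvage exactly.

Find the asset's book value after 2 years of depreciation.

$17,583

Depreciable base = $158,240 − $14,800 = $143,440.
Year 1: ⌊$158,240 × 200%/3⌋ = $105,493. Book value $52,747.
Year 2: ⌊$52,747 × 200%/3⌋ = $35,164. Book value $17,583.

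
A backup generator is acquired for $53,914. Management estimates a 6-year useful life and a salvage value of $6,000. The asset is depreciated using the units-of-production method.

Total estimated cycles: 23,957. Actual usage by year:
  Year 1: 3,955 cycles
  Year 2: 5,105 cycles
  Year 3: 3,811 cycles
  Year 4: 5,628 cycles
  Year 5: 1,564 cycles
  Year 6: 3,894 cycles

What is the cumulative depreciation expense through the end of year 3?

Depreciable base = $53,914 − $6,000 = $47,914.
Rate = $47,914 / 23,957 cycles = $2 per cycle.
Year 1: 3,955 × $2 = $7,910. Book value $46,004.
Year 2: 5,105 × $2 = $10,210. Book value $35,794.
Year 3: 3,811 × $2 = $7,622. Book value $28,172.
Accumulated through year 3 = $53,914 − $28,172 = $25,742.

$25,742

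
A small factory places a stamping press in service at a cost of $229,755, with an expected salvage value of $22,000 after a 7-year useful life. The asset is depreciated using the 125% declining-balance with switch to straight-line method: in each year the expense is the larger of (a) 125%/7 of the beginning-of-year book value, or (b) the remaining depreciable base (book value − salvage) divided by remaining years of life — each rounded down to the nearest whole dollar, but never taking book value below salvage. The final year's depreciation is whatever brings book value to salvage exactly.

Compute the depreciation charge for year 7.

$26,336

Depreciable base = $229,755 − $22,000 = $207,755.
Year 1: DB = ⌊$229,755 × 125%/7⌋ = $41,027; SL = ⌊$207,755/7⌋ = $29,679 → take DB $41,027. Book value $188,728.
Year 2: DB = ⌊$188,728 × 125%/7⌋ = $33,701; SL = ⌊$166,728/6⌋ = $27,788 → take DB $33,701. Book value $155,027.
Year 3: DB = ⌊$155,027 × 125%/7⌋ = $27,683; SL = ⌊$133,027/5⌋ = $26,605 → take DB $27,683. Book value $127,344.
Year 4: DB = ⌊$127,344 × 125%/7⌋ = $22,740; SL = ⌊$105,344/4⌋ = $26,336 → take SL $26,336. Book value $101,008.
Year 5: DB = ⌊$101,008 × 125%/7⌋ = $18,037; SL = ⌊$79,008/3⌋ = $26,336 → take SL $26,336. Book value $74,672.
Year 6: DB = ⌊$74,672 × 125%/7⌋ = $13,334; SL = ⌊$52,672/2⌋ = $26,336 → take SL $26,336. Book value $48,336.
Year 7 (final): $48,336 − $22,000 = $26,336. Book value $22,000.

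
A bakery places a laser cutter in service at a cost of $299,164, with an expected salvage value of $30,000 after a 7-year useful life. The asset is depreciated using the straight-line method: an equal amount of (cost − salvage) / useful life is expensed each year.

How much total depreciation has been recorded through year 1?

$38,452

Depreciable base = $299,164 − $30,000 = $269,164.
Annual expense = $269,164 / 7 = $38,452.
End of year 1: book value $260,712.
Accumulated through year 1 = $299,164 − $260,712 = $38,452.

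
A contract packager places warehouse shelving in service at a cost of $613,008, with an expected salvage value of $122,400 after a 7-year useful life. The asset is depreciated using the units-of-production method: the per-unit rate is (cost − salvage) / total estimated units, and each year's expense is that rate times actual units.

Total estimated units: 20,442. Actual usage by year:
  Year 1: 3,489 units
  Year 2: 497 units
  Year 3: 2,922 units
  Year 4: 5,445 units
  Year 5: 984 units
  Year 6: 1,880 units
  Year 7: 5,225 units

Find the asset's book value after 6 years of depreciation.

$247,800

Depreciable base = $613,008 − $122,400 = $490,608.
Rate = $490,608 / 20,442 units = $24 per unit.
Year 1: 3,489 × $24 = $83,736. Book value $529,272.
Year 2: 497 × $24 = $11,928. Book value $517,344.
Year 3: 2,922 × $24 = $70,128. Book value $447,216.
Year 4: 5,445 × $24 = $130,680. Book value $316,536.
Year 5: 984 × $24 = $23,616. Book value $292,920.
Year 6: 1,880 × $24 = $45,120. Book value $247,800.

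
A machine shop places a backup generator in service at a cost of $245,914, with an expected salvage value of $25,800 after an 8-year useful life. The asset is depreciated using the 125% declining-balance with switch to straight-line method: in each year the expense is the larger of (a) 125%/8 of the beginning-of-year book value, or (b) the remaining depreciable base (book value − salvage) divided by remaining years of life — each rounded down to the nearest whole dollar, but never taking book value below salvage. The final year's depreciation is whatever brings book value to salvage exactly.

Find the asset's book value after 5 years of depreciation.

Depreciable base = $245,914 − $25,800 = $220,114.
Year 1: DB = ⌊$245,914 × 125%/8⌋ = $38,424; SL = ⌊$220,114/8⌋ = $27,514 → take DB $38,424. Book value $207,490.
Year 2: DB = ⌊$207,490 × 125%/8⌋ = $32,420; SL = ⌊$181,690/7⌋ = $25,955 → take DB $32,420. Book value $175,070.
Year 3: DB = ⌊$175,070 × 125%/8⌋ = $27,354; SL = ⌊$149,270/6⌋ = $24,878 → take DB $27,354. Book value $147,716.
Year 4: DB = ⌊$147,716 × 125%/8⌋ = $23,080; SL = ⌊$121,916/5⌋ = $24,383 → take SL $24,383. Book value $123,333.
Year 5: DB = ⌊$123,333 × 125%/8⌋ = $19,270; SL = ⌊$97,533/4⌋ = $24,383 → take SL $24,383. Book value $98,950.

$98,950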